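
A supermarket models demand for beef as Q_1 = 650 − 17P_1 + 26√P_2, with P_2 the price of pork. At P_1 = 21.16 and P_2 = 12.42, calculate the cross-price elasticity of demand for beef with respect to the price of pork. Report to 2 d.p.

0.12

At P_1 = 21.16 and P_2 = 12.42: Q_1 = 381.909.
∂Q_1/∂P_2 = 26/(2√P_2) = 26/(2√12.42) = 3.6888.
ε = (∂Q_1/∂P_2)(P_2/Q_1) = 3.6888 × (12.42/381.909) ≈ 0.12.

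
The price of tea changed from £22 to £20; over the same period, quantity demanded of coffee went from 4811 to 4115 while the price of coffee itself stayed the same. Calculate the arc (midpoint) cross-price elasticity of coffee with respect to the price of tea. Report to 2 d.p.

1.64

ΔQ_A = 4115 − 4811 = -696; ΔP_B = 20 − 22 = -2.
Midpoints: Q̄_A = 4463.0, P̄_B = 21.00.
ε = (ΔQ_A/Q̄_A)/(ΔP_B/P̄_B) = (-696/4463.0)/(-2/21.00) ≈ 1.64.
ε > 0: coffee and tea are substitutes.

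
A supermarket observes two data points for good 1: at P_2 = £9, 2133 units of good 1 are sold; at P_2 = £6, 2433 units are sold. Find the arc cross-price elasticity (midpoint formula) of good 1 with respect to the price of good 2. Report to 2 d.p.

ΔQ_1 = 2433 − 2133 = 300; ΔP_2 = 6 − 9 = -3.
Midpoints: Q̄_1 = 2283.0, P̄_2 = 7.50.
ε = (ΔQ_1/Q̄_1)/(ΔP_2/P̄_2) = (300/2283.0)/(-3/7.50) ≈ -0.33.

-0.33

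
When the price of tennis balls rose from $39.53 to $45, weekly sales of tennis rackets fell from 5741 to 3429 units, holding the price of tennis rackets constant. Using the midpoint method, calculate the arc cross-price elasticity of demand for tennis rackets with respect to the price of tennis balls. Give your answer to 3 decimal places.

ΔQ_A = 3429 − 5741 = -2312; ΔP_B = 45 − 39.53 = 5.47.
Midpoints: Q̄_A = 4585.0, P̄_B = 42.27.
ε = (ΔQ_A/Q̄_A)/(ΔP_B/P̄_B) = (-2312/4585.0)/(5.47/42.27) ≈ -3.896.
ε < 0: tennis rackets and tennis balls are complements.

-3.896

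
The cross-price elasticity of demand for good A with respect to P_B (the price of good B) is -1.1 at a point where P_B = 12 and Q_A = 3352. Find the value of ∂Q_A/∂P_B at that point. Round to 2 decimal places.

ε = (∂Q_A/∂P_B)·(P_B/Q_A) ⇒ ∂Q_A/∂P_B = ε·Q_A/P_B = -1.1 × 3352/12 ≈ -307.27.

-307.27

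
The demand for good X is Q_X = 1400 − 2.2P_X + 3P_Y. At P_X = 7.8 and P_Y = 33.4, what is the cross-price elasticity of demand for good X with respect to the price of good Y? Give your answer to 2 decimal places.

At P_X = 7.8 and P_Y = 33.4: Q_X = 1483.04.
∂Q_X/∂P_Y = 3.
ε = (∂Q_X/∂P_Y)(P_Y/Q_X) = 3 × (33.4/1483.04) ≈ 0.07.

0.07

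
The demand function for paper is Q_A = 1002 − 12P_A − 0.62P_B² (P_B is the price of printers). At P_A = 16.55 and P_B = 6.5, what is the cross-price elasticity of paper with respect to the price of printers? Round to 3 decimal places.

At P_A = 16.55 and P_B = 6.5: Q_A = 777.205.
∂Q_A/∂P_B = -1.24P_B = -1.24(6.5) = -8.0600.
ε = (∂Q_A/∂P_B)(P_B/Q_A) = -8.0600 × (6.5/777.205) ≈ -0.067.

-0.067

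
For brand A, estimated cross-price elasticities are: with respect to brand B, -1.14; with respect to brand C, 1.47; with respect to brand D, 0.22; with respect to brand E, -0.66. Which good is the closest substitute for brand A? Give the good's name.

brand C

Substitutes have ε > 0. Among the positive values, 1.47 (brand C) is largest.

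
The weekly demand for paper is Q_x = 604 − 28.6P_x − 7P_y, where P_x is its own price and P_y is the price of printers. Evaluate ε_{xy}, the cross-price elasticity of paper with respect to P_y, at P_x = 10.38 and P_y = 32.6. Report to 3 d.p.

-2.891

At P_x = 10.38 and P_y = 32.6: Q_x = 78.932.
∂Q_x/∂P_y = -7.
ε = (∂Q_x/∂P_y)(P_y/Q_x) = -7 × (32.6/78.932) ≈ -2.891.
Since ε < 0, paper and printers are complements.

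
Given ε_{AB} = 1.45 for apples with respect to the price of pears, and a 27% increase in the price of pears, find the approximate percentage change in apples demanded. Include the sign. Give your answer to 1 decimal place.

39.2%

%ΔQ ≈ ε × %ΔP of pears = 1.45 × (27%) = 39.2%.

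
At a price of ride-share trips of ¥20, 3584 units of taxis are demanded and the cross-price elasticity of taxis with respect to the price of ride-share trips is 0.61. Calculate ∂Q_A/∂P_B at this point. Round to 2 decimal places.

109.31

ε = (∂Q_A/∂P_B)·(P_B/Q_A) ⇒ ∂Q_A/∂P_B = ε·Q_A/P_B = 0.61 × 3584/20 ≈ 109.31.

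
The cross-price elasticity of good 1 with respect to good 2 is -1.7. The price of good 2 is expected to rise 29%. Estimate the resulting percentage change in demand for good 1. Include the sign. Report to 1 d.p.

-49.3%

%ΔQ ≈ ε × %ΔP of good 2 = -1.7 × (29%) = -49.3%.
Demand for good 1 falls by about 49.3%.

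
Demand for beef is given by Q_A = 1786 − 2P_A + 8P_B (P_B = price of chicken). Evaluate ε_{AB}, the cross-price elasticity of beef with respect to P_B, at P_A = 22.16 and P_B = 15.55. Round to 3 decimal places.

0.067

At P_A = 22.16 and P_B = 15.55: Q_A = 1866.08.
∂Q_A/∂P_B = 8.
ε = (∂Q_A/∂P_B)(P_B/Q_A) = 8 × (15.55/1866.08) ≈ 0.067.
Since ε > 0, beef and chicken are substitutes.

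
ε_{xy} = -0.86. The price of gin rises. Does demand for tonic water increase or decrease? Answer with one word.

ε < 0 and the price of gin rises, so the quantity of tonic water moves in the opposite direction: it decreases.

decrease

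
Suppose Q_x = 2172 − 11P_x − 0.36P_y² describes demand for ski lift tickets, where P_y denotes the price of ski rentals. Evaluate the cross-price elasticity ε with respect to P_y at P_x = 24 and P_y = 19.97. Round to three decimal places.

At P_x = 24 and P_y = 19.97: Q_x = 1764.432.
∂Q_x/∂P_y = -0.72P_y = -0.72(19.97) = -14.3784.
ε = (∂Q_x/∂P_y)(P_y/Q_x) = -14.3784 × (19.97/1764.432) ≈ -0.163.
ε < 0: complements.

-0.163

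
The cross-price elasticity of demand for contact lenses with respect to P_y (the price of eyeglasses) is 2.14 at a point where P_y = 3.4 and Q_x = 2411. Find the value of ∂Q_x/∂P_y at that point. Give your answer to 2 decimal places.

1517.51

ε = (∂Q_x/∂P_y)·(P_y/Q_x) ⇒ ∂Q_x/∂P_y = ε·Q_x/P_y = 2.14 × 2411/3.4 ≈ 1517.51.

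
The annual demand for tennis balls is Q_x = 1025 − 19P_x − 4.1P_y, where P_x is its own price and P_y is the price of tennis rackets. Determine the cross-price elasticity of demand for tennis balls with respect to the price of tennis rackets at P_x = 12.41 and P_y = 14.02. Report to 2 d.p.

At P_x = 12.41 and P_y = 14.02: Q_x = 731.728.
∂Q_x/∂P_y = -4.1.
ε = (∂Q_x/∂P_y)(P_y/Q_x) = -4.1 × (14.02/731.728) ≈ -0.08.

-0.08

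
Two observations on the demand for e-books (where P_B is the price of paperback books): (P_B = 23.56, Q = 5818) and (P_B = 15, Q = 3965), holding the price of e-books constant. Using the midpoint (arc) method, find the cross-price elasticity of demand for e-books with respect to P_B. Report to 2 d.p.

0.85

ΔQ_A = 3965 − 5818 = -1853; ΔP_B = 15 − 23.56 = -8.56.
Midpoints: Q̄_A = 4891.5, P̄_B = 19.28.
ε = (ΔQ_A/Q̄_A)/(ΔP_B/P̄_B) = (-1853/4891.5)/(-8.56/19.28) ≈ 0.85.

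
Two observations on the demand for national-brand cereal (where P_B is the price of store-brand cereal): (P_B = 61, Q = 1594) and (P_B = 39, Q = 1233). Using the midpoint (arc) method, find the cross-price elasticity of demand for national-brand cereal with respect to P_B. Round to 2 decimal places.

ΔQ_A = 1233 − 1594 = -361; ΔP_B = 39 − 61 = -22.
Midpoints: Q̄_A = 1413.5, P̄_B = 50.00.
ε = (ΔQ_A/Q̄_A)/(ΔP_B/P̄_B) = (-361/1413.5)/(-22/50.00) ≈ 0.58.
ε > 0: national-brand cereal and store-brand cereal are substitutes.

0.58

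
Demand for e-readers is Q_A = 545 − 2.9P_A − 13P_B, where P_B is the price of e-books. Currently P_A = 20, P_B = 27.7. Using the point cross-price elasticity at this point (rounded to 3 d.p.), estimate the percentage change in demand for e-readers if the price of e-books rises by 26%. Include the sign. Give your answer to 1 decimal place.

-73.8%

At P_A = 20, P_B = 27.7: Q_A = 126.9.
∂Q_A/∂P_B = -13.
ε = (∂Q_A/∂P_B)(P_B/Q_A) = -13.0000 × 27.7/126.9 ≈ -2.838.
%ΔQ_A ≈ ε × %ΔP_B = -2.838 × (26%) = -73.8%.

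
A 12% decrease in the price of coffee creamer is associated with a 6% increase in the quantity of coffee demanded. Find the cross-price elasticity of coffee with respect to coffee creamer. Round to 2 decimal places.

ε = (%ΔQ of coffee) / (%ΔP of coffee creamer) = (6%) / (-12%) ≈ -0.50.
Negative cross-price elasticity: complements.

-0.50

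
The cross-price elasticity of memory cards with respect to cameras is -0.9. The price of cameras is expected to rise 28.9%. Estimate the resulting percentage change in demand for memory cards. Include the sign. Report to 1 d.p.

-26.0%

%ΔQ ≈ ε × %ΔP of cameras = -0.9 × (28.9%) = -26.0%.
Demand for memory cards falls by about 26.0%.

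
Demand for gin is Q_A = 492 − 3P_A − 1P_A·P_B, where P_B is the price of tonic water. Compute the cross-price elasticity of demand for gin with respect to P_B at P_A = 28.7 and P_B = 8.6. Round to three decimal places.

At P_A = 28.7 and P_B = 8.6: Q_A = 159.08.
∂Q_A/∂P_B = -1P_A = -1(28.7) = -28.7000.
ε = (∂Q_A/∂P_B)(P_B/Q_A) = -28.7000 × (8.6/159.08) ≈ -1.552.

-1.552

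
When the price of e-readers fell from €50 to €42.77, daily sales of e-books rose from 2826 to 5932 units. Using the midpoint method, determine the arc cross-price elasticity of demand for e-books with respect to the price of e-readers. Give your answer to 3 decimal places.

-4.551

ΔQ_A = 5932 − 2826 = 3106; ΔP_B = 42.77 − 50 = -7.23.
Midpoints: Q̄_A = 4379.0, P̄_B = 46.39.
ε = (ΔQ_A/Q̄_A)/(ΔP_B/P̄_B) = (3106/4379.0)/(-7.23/46.39) ≈ -4.551.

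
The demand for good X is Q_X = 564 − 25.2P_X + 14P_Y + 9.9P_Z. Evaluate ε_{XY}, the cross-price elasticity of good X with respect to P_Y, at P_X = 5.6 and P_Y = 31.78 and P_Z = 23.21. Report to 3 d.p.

At P_X = 5.6 and P_Y = 31.78 and P_Z = 23.21: Q_X = 1097.579.
∂Q_X/∂P_Y = 14.
ε = (∂Q_X/∂P_Y)(P_Y/Q_X) = 14 × (31.78/1097.579) ≈ 0.405.

0.405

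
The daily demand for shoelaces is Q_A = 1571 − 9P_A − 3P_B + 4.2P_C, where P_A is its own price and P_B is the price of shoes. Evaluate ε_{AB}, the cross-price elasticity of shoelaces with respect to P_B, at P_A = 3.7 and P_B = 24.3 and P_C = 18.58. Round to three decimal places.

-0.047

At P_A = 3.7 and P_B = 24.3 and P_C = 18.58: Q_A = 1542.836.
∂Q_A/∂P_B = -3.
ε = (∂Q_A/∂P_B)(P_B/Q_A) = -3 × (24.3/1542.836) ≈ -0.047.
Since ε < 0, shoelaces and shoes are complements.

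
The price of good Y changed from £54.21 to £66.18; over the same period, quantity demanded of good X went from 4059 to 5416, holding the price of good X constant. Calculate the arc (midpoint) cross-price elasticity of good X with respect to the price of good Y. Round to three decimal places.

1.440

ΔQ_X = 5416 − 4059 = 1357; ΔP_Y = 66.18 − 54.21 = 11.97.
Midpoints: Q̄_X = 4737.5, P̄_Y = 60.20.
ε = (ΔQ_X/Q̄_X)/(ΔP_Y/P̄_Y) = (1357/4737.5)/(11.97/60.20) ≈ 1.440.
ε > 0: good X and good Y are substitutes.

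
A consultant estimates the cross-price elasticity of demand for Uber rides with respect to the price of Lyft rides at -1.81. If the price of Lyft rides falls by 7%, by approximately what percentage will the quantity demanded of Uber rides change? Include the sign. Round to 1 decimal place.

%ΔQ ≈ ε × %ΔP of Lyft rides = -1.81 × (-7%) = 12.7%.

12.7%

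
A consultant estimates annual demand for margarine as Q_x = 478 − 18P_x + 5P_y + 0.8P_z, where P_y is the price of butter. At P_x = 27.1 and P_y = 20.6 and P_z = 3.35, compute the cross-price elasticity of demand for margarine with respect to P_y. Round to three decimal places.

1.074

At P_x = 27.1 and P_y = 20.6 and P_z = 3.35: Q_x = 95.88.
∂Q_x/∂P_y = 5.
ε = (∂Q_x/∂P_y)(P_y/Q_x) = 5 × (20.6/95.88) ≈ 1.074.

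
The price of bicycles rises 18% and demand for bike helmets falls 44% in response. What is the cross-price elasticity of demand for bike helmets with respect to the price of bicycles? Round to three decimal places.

-2.444

ε = (%ΔQ of bike helmets) / (%ΔP of bicycles) = (-44%) / (18%) ≈ -2.444.
Negative cross-price elasticity: complements.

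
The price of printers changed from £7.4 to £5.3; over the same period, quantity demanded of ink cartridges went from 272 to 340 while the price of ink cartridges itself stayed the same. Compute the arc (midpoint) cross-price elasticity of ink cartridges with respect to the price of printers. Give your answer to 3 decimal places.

-0.672

ΔQ_A = 340 − 272 = 68; ΔP_B = 5.3 − 7.4 = -2.1.
Midpoints: Q̄_A = 306.0, P̄_B = 6.35.
ε = (ΔQ_A/Q̄_A)/(ΔP_B/P̄_B) = (68/306.0)/(-2.1/6.35) ≈ -0.672.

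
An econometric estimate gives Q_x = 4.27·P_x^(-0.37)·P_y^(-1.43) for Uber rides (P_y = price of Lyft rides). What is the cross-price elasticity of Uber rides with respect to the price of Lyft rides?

-1.43

In a log-linear (constant-elasticity) demand function, the coefficient on the exponent of P_y is the cross-price elasticity.
ε = -1.43. Negative, so Uber rides and Lyft rides are complements.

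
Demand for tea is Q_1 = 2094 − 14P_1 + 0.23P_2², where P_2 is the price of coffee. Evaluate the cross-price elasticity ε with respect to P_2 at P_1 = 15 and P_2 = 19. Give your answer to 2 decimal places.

At P_1 = 15 and P_2 = 19: Q_1 = 1967.03.
∂Q_1/∂P_2 = 0.46P_2 = 0.46(19) = 8.7400.
ε = (∂Q_1/∂P_2)(P_2/Q_1) = 8.7400 × (19/1967.03) ≈ 0.08.
ε > 0: substitutes.

0.08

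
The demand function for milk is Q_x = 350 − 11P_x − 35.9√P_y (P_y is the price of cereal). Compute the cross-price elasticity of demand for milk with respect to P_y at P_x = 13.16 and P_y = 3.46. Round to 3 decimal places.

-0.241

At P_x = 13.16 and P_y = 3.46: Q_x = 138.462.
∂Q_x/∂P_y = -35.9/(2√P_y) = -35.9/(2√3.46) = -9.6500.
ε = (∂Q_x/∂P_y)(P_y/Q_x) = -9.6500 × (3.46/138.462) ≈ -0.241.
ε < 0: complements.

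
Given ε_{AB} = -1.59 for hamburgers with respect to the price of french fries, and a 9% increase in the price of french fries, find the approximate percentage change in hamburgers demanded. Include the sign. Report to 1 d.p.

%ΔQ ≈ ε × %ΔP of french fries = -1.59 × (9%) = -14.3%.

-14.3%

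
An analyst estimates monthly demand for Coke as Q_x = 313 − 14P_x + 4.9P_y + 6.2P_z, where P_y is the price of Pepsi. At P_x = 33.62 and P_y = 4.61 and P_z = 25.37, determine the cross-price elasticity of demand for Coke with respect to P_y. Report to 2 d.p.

1.02

At P_x = 33.62 and P_y = 4.61 and P_z = 25.37: Q_x = 22.203.
∂Q_x/∂P_y = 4.9.
ε = (∂Q_x/∂P_y)(P_y/Q_x) = 4.9 × (4.61/22.203) ≈ 1.02.
Since ε > 0, Coke and Pepsi are substitutes.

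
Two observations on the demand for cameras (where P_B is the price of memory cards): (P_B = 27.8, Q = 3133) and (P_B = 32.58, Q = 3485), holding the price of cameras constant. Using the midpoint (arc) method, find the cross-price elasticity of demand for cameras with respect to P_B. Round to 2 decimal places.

0.67

ΔQ_A = 3485 − 3133 = 352; ΔP_B = 32.58 − 27.8 = 4.78.
Midpoints: Q̄_A = 3309.0, P̄_B = 30.19.
ε = (ΔQ_A/Q̄_A)/(ΔP_B/P̄_B) = (352/3309.0)/(4.78/30.19) ≈ 0.67.
ε > 0: cameras and memory cards are substitutes.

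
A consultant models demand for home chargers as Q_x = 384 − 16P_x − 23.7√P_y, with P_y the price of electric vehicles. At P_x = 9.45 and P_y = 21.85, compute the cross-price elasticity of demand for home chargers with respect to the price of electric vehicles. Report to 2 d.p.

-0.45

At P_x = 9.45 and P_y = 21.85: Q_x = 122.017.
∂Q_x/∂P_y = -23.7/(2√P_y) = -23.7/(2√21.85) = -2.5351.
ε = (∂Q_x/∂P_y)(P_y/Q_x) = -2.5351 × (21.85/122.017) ≈ -0.45.
ε < 0: complements.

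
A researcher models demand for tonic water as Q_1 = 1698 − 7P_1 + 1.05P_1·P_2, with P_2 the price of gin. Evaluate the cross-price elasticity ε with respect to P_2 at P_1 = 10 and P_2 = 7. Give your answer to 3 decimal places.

0.043

At P_1 = 10 and P_2 = 7: Q_1 = 1701.5.
∂Q_1/∂P_2 = 1.05P_1 = 1.05(10) = 10.5000.
ε = (∂Q_1/∂P_2)(P_2/Q_1) = 10.5000 × (7/1701.5) ≈ 0.043.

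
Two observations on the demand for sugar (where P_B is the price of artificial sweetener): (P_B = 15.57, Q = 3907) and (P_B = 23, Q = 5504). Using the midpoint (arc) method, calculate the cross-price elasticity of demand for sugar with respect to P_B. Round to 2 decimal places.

0.88

ΔQ_A = 5504 − 3907 = 1597; ΔP_B = 23 − 15.57 = 7.43.
Midpoints: Q̄_A = 4705.5, P̄_B = 19.29.
ε = (ΔQ_A/Q̄_A)/(ΔP_B/P̄_B) = (1597/4705.5)/(7.43/19.29) ≈ 0.88.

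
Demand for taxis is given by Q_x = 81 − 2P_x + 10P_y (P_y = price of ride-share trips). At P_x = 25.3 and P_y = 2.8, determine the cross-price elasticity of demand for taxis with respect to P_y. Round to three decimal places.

At P_x = 25.3 and P_y = 2.8: Q_x = 58.4.
∂Q_x/∂P_y = 10.
ε = (∂Q_x/∂P_y)(P_y/Q_x) = 10 × (2.8/58.4) ≈ 0.479.

0.479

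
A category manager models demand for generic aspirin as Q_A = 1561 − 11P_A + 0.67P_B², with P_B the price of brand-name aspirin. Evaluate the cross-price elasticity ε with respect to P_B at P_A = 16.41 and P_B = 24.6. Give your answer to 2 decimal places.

0.45

At P_A = 16.41 and P_B = 24.6: Q_A = 1785.947.
∂Q_A/∂P_B = 1.34P_B = 1.34(24.6) = 32.9640.
ε = (∂Q_A/∂P_B)(P_B/Q_A) = 32.9640 × (24.6/1785.947) ≈ 0.45.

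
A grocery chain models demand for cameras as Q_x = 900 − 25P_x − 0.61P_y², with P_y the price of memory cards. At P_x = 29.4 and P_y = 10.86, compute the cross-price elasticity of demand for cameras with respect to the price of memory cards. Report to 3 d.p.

At P_x = 29.4 and P_y = 10.86: Q_x = 93.057.
∂Q_x/∂P_y = -1.22P_y = -1.22(10.86) = -13.2492.
ε = (∂Q_x/∂P_y)(P_y/Q_x) = -13.2492 × (10.86/93.057) ≈ -1.546.
ε < 0: complements.

-1.546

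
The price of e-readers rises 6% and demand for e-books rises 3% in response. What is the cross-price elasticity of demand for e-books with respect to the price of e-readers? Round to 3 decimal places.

ε = (%ΔQ of e-books) / (%ΔP of e-readers) = (3%) / (6%) ≈ 0.500.
Positive cross-price elasticity: substitutes.

0.500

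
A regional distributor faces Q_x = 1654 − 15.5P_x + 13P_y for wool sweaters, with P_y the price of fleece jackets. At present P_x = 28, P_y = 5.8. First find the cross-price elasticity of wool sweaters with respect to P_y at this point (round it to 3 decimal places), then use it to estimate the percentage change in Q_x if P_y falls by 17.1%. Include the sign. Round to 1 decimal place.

At P_x = 28, P_y = 5.8: Q_x = 1295.4.
∂Q_x/∂P_y = 13.
ε = (∂Q_x/∂P_y)(P_y/Q_x) = 13.0000 × 5.8/1295.4 ≈ 0.058.
%ΔQ_x ≈ ε × %ΔP_y = 0.058 × (-17.1%) = -1.0%.

-1.0%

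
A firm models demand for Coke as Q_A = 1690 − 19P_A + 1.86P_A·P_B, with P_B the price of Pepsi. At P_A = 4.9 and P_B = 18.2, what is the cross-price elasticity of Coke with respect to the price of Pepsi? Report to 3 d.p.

0.094

At P_A = 4.9 and P_B = 18.2: Q_A = 1762.775.
∂Q_A/∂P_B = 1.86P_A = 1.86(4.9) = 9.1140.
ε = (∂Q_A/∂P_B)(P_B/Q_A) = 9.1140 × (18.2/1762.775) ≈ 0.094.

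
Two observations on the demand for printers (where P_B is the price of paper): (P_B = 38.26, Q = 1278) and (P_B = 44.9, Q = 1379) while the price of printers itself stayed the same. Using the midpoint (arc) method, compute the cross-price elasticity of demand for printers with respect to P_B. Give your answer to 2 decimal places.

0.48

ΔQ_A = 1379 − 1278 = 101; ΔP_B = 44.9 − 38.26 = 6.64.
Midpoints: Q̄_A = 1328.5, P̄_B = 41.58.
ε = (ΔQ_A/Q̄_A)/(ΔP_B/P̄_B) = (101/1328.5)/(6.64/41.58) ≈ 0.48.
ε > 0: printers and paper are substitutes.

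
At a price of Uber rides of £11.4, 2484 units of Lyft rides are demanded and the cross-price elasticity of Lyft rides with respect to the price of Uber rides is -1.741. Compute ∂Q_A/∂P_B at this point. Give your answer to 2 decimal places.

ε = (∂Q_A/∂P_B)·(P_B/Q_A) ⇒ ∂Q_A/∂P_B = ε·Q_A/P_B = -1.741 × 2484/11.4 ≈ -379.35.

-379.35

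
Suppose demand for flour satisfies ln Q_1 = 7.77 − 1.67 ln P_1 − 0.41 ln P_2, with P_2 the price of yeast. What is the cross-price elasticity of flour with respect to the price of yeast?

-0.41

In a log-linear (constant-elasticity) demand function, the coefficient on ln P_2 is the cross-price elasticity.
ε = -0.41. Negative, so flour and yeast are complements.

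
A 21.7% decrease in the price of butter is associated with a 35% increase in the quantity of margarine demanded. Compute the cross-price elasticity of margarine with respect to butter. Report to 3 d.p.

-1.613

ε = (%ΔQ of margarine) / (%ΔP of butter) = (35%) / (-21.7%) ≈ -1.613.
Negative cross-price elasticity: complements.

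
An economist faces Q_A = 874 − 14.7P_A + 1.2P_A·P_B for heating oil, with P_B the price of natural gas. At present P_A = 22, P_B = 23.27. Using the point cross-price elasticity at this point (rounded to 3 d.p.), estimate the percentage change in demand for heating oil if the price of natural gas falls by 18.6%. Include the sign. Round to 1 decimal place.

-9.8%

At P_A = 22, P_B = 23.27: Q_A = 1164.928.
∂Q_A/∂P_B = 1.2P_A = 26.4000.
ε = (∂Q_A/∂P_B)(P_B/Q_A) = 26.4000 × 23.27/1164.928 ≈ 0.527.
%ΔQ_A ≈ ε × %ΔP_B = 0.527 × (-18.6%) = -9.8%.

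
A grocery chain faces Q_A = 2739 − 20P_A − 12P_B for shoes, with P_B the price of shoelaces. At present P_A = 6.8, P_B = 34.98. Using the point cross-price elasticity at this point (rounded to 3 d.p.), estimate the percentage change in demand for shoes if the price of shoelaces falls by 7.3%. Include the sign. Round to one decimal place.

At P_A = 6.8, P_B = 34.98: Q_A = 2183.24.
∂Q_A/∂P_B = -12.
ε = (∂Q_A/∂P_B)(P_B/Q_A) = -12.0000 × 34.98/2183.24 ≈ -0.192.
%ΔQ_A ≈ ε × %ΔP_B = -0.192 × (-7.3%) = 1.4%.

1.4%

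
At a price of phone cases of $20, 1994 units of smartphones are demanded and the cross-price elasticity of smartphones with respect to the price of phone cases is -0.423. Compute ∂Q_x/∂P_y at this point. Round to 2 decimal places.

ε = (∂Q_x/∂P_y)·(P_y/Q_x) ⇒ ∂Q_x/∂P_y = ε·Q_x/P_y = -0.423 × 1994/20 ≈ -42.17.

-42.17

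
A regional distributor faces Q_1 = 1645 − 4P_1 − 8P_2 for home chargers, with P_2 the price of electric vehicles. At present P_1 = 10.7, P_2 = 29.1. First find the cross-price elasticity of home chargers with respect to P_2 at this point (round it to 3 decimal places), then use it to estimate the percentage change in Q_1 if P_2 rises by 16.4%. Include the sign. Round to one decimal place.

At P_1 = 10.7, P_2 = 29.1: Q_1 = 1369.4.
∂Q_1/∂P_2 = -8.
ε = (∂Q_1/∂P_2)(P_2/Q_1) = -8.0000 × 29.1/1369.4 ≈ -0.170.
%ΔQ_1 ≈ ε × %ΔP_2 = -0.170 × (16.4%) = -2.8%.

-2.8%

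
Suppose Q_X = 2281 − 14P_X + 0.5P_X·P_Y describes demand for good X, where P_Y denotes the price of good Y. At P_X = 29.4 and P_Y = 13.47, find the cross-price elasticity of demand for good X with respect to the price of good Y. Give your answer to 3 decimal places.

At P_X = 29.4 and P_Y = 13.47: Q_X = 2067.409.
∂Q_X/∂P_Y = 0.5P_X = 0.5(29.4) = 14.7000.
ε = (∂Q_X/∂P_Y)(P_Y/Q_X) = 14.7000 × (13.47/2067.409) ≈ 0.096.
ε > 0: substitutes.

0.096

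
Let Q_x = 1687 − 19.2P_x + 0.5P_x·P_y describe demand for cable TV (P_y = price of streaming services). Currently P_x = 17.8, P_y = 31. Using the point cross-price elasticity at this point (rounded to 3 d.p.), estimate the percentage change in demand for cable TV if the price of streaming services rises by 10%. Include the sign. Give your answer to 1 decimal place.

At P_x = 17.8, P_y = 31: Q_x = 1621.14.
∂Q_x/∂P_y = 0.5P_x = 8.9000.
ε = (∂Q_x/∂P_y)(P_y/Q_x) = 8.9000 × 31/1621.14 ≈ 0.170.
%ΔQ_x ≈ ε × %ΔP_y = 0.170 × (10%) = 1.7%.

1.7%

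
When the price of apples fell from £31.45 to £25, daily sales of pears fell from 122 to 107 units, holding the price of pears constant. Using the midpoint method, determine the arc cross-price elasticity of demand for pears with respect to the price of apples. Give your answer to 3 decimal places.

ΔQ_A = 107 − 122 = -15; ΔP_B = 25 − 31.45 = -6.45.
Midpoints: Q̄_A = 114.5, P̄_B = 28.23.
ε = (ΔQ_A/Q̄_A)/(ΔP_B/P̄_B) = (-15/114.5)/(-6.45/28.23) ≈ 0.573.
ε > 0: pears and apples are substitutes.

0.573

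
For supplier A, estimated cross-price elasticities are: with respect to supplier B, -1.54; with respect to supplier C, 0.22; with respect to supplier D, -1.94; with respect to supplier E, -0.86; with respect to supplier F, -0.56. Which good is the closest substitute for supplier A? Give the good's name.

Substitutes have ε > 0. Among the positive values, 0.22 (supplier C) is largest.

supplier C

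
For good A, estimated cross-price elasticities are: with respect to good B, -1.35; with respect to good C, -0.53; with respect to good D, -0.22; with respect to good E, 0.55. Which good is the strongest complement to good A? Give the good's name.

Complements have ε < 0. The most negative value is -1.35 (good B).

good B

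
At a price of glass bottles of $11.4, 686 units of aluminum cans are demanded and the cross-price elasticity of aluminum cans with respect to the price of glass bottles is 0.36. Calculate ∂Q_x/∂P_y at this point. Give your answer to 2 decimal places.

ε = (∂Q_x/∂P_y)·(P_y/Q_x) ⇒ ∂Q_x/∂P_y = ε·Q_x/P_y = 0.36 × 686/11.4 ≈ 21.66.

21.66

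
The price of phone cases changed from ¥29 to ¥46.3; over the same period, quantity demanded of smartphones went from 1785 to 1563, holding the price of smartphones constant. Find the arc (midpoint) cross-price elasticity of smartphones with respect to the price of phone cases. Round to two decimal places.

-0.29

ΔQ_A = 1563 − 1785 = -222; ΔP_B = 46.3 − 29 = 17.3.
Midpoints: Q̄_A = 1674.0, P̄_B = 37.65.
ε = (ΔQ_A/Q̄_A)/(ΔP_B/P̄_B) = (-222/1674.0)/(17.3/37.65) ≈ -0.29.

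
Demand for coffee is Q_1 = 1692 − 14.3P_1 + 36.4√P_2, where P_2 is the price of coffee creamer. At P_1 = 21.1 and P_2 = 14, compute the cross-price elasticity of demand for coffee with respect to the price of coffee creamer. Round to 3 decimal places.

At P_1 = 21.1 and P_2 = 14: Q_1 = 1526.466.
∂Q_1/∂P_2 = 36.4/(2√P_2) = 36.4/(2√14) = 4.8642.
ε = (∂Q_1/∂P_2)(P_2/Q_1) = 4.8642 × (14/1526.466) ≈ 0.045.

0.045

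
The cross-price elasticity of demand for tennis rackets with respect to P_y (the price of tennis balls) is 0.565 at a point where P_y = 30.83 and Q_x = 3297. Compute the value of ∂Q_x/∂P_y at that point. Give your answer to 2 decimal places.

ε = (∂Q_x/∂P_y)·(P_y/Q_x) ⇒ ∂Q_x/∂P_y = ε·Q_x/P_y = 0.565 × 3297/30.83 ≈ 60.42.

60.42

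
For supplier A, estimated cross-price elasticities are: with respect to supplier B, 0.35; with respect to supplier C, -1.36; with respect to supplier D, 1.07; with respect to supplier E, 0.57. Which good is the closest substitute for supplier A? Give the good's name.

supplier D

Substitutes have ε > 0. Among the positive values, 1.07 (supplier D) is largest.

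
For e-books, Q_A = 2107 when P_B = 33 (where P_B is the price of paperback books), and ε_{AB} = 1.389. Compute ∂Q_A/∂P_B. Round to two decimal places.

ε = (∂Q_A/∂P_B)·(P_B/Q_A) ⇒ ∂Q_A/∂P_B = ε·Q_A/P_B = 1.389 × 2107/33 ≈ 88.69.

88.69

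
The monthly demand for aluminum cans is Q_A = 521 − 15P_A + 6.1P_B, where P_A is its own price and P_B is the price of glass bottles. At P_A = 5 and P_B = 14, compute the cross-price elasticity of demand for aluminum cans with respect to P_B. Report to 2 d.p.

0.16

At P_A = 5 and P_B = 14: Q_A = 531.4.
∂Q_A/∂P_B = 6.1.
ε = (∂Q_A/∂P_B)(P_B/Q_A) = 6.1 × (14/531.4) ≈ 0.16.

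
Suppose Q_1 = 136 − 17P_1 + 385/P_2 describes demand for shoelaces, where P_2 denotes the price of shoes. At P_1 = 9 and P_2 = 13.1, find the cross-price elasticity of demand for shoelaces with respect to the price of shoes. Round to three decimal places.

-2.372

At P_1 = 9 and P_2 = 13.1: Q_1 = 12.389.
∂Q_1/∂P_2 = −385/P_2² = -2.2435.
ε = (∂Q_1/∂P_2)(P_2/Q_1) = -2.2435 × (13.1/12.389) ≈ -2.372.
ε < 0: complements.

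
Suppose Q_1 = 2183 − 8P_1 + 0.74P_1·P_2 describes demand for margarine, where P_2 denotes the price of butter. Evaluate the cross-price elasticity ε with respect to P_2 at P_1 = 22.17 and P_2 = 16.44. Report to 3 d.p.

At P_1 = 22.17 and P_2 = 16.44: Q_1 = 2275.351.
∂Q_1/∂P_2 = 0.74P_1 = 0.74(22.17) = 16.4058.
ε = (∂Q_1/∂P_2)(P_2/Q_1) = 16.4058 × (16.44/2275.351) ≈ 0.119.

0.119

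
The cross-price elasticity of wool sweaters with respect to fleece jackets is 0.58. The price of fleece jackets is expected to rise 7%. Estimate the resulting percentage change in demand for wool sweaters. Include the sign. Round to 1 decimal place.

%ΔQ ≈ ε × %ΔP of fleece jackets = 0.58 × (7%) = 4.1%.
Demand for wool sweaters rises by about 4.1%.

4.1%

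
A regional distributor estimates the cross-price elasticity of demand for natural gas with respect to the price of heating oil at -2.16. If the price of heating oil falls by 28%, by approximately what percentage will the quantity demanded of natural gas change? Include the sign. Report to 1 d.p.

%ΔQ ≈ ε × %ΔP of heating oil = -2.16 × (-28%) = 60.5%.
Demand for natural gas rises by about 60.5%.

60.5%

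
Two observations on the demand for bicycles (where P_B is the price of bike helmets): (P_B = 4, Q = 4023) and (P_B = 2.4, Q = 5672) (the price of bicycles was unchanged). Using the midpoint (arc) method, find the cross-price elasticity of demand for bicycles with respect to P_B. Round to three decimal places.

-0.680

ΔQ_A = 5672 − 4023 = 1649; ΔP_B = 2.4 − 4 = -1.6.
Midpoints: Q̄_A = 4847.5, P̄_B = 3.20.
ε = (ΔQ_A/Q̄_A)/(ΔP_B/P̄_B) = (1649/4847.5)/(-1.6/3.20) ≈ -0.680.
ε < 0: bicycles and bike helmets are complements.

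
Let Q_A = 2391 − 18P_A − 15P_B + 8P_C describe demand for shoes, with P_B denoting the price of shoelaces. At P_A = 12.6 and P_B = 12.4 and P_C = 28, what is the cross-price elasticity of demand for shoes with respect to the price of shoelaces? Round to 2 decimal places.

At P_A = 12.6 and P_B = 12.4 and P_C = 28: Q_A = 2202.2.
∂Q_A/∂P_B = -15.
ε = (∂Q_A/∂P_B)(P_B/Q_A) = -15 × (12.4/2202.2) ≈ -0.08.
Since ε < 0, shoes and shoelaces are complements.

-0.08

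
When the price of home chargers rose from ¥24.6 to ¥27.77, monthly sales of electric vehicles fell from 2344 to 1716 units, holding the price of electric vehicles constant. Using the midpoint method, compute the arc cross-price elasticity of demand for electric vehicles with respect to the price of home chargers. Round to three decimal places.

ΔQ_A = 1716 − 2344 = -628; ΔP_B = 27.77 − 24.6 = 3.17.
Midpoints: Q̄_A = 2030.0, P̄_B = 26.19.
ε = (ΔQ_A/Q̄_A)/(ΔP_B/P̄_B) = (-628/2030.0)/(3.17/26.19) ≈ -2.555.
ε < 0: electric vehicles and home chargers are complements.

-2.555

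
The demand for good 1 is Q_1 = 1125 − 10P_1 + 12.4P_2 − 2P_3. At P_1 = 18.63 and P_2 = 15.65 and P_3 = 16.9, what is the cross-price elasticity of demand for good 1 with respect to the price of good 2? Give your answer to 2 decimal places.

At P_1 = 18.63 and P_2 = 15.65 and P_3 = 16.9: Q_1 = 1098.96.
∂Q_1/∂P_2 = 12.4.
ε = (∂Q_1/∂P_2)(P_2/Q_1) = 12.4 × (15.65/1098.96) ≈ 0.18.
Since ε > 0, good 1 and good 2 are substitutes.

0.18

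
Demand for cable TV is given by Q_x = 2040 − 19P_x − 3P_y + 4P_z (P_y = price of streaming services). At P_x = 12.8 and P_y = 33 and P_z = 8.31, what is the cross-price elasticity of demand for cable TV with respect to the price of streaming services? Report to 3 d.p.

-0.057

At P_x = 12.8 and P_y = 33 and P_z = 8.31: Q_x = 1731.04.
∂Q_x/∂P_y = -3.
ε = (∂Q_x/∂P_y)(P_y/Q_x) = -3 × (33/1731.04) ≈ -0.057.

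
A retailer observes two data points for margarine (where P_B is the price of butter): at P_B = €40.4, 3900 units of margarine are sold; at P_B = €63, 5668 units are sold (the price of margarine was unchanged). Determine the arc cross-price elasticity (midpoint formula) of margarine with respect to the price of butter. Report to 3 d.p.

0.845

ΔQ_A = 5668 − 3900 = 1768; ΔP_B = 63 − 40.4 = 22.6.
Midpoints: Q̄_A = 4784.0, P̄_B = 51.70.
ε = (ΔQ_A/Q̄_A)/(ΔP_B/P̄_B) = (1768/4784.0)/(22.6/51.70) ≈ 0.845.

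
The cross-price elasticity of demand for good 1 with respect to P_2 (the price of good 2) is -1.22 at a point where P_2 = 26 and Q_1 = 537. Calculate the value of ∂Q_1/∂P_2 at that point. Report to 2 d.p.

-25.20

ε = (∂Q_1/∂P_2)·(P_2/Q_1) ⇒ ∂Q_1/∂P_2 = ε·Q_1/P_2 = -1.22 × 537/26 ≈ -25.20.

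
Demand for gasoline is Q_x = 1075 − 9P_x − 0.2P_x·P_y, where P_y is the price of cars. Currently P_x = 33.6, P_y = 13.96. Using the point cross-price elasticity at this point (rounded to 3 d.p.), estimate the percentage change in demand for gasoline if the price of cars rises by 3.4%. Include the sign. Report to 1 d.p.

-0.5%

At P_x = 33.6, P_y = 13.96: Q_x = 678.789.
∂Q_x/∂P_y = -0.2P_x = -6.7200.
ε = (∂Q_x/∂P_y)(P_y/Q_x) = -6.7200 × 13.96/678.789 ≈ -0.138.
%ΔQ_x ≈ ε × %ΔP_y = -0.138 × (3.4%) = -0.5%.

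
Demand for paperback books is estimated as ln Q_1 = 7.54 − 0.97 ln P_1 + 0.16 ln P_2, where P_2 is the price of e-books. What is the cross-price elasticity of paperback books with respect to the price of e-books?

0.16

In a log-linear (constant-elasticity) demand function, the coefficient on ln P_2 is the cross-price elasticity.
ε = 0.16. Positive, so paperback books and e-books are substitutes.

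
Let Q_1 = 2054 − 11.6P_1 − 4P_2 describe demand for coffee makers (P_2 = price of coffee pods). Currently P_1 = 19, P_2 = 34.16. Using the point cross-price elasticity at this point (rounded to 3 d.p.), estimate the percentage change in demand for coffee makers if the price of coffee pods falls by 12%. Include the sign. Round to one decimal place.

At P_1 = 19, P_2 = 34.16: Q_1 = 1696.96.
∂Q_1/∂P_2 = -4.
ε = (∂Q_1/∂P_2)(P_2/Q_1) = -4.0000 × 34.16/1696.96 ≈ -0.081.
%ΔQ_1 ≈ ε × %ΔP_2 = -0.081 × (-12%) = 1.0%.

1.0%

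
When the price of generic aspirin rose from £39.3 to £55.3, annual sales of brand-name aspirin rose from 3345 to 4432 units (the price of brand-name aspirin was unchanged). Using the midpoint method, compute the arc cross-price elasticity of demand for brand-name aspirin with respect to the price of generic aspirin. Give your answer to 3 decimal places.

ΔQ_A = 4432 − 3345 = 1087; ΔP_B = 55.3 − 39.3 = 16.
Midpoints: Q̄_A = 3888.5, P̄_B = 47.30.
ε = (ΔQ_A/Q̄_A)/(ΔP_B/P̄_B) = (1087/3888.5)/(16/47.30) ≈ 0.826.

0.826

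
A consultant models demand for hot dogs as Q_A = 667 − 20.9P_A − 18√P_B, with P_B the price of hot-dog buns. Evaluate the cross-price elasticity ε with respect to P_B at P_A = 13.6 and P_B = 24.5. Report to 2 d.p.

At P_A = 13.6 and P_B = 24.5: Q_A = 293.665.
∂Q_A/∂P_B = -18/(2√P_B) = -18/(2√24.5) = -1.8183.
ε = (∂Q_A/∂P_B)(P_B/Q_A) = -1.8183 × (24.5/293.665) ≈ -0.15.
ε < 0: complements.

-0.15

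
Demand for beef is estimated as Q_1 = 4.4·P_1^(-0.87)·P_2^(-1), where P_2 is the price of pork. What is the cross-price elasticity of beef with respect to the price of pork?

In a log-linear (constant-elasticity) demand function, the coefficient on the exponent of P_2 is the cross-price elasticity.
ε = -1.00. Negative, so beef and pork are complements.

-1.00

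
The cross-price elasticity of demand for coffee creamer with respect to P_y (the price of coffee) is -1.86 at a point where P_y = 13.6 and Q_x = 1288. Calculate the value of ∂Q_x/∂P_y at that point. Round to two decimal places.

-176.15

ε = (∂Q_x/∂P_y)·(P_y/Q_x) ⇒ ∂Q_x/∂P_y = ε·Q_x/P_y = -1.86 × 1288/13.6 ≈ -176.15.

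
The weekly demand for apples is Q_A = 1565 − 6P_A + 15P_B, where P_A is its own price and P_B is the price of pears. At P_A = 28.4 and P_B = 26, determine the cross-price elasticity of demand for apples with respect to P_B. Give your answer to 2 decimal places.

0.22

At P_A = 28.4 and P_B = 26: Q_A = 1784.6.
∂Q_A/∂P_B = 15.
ε = (∂Q_A/∂P_B)(P_B/Q_A) = 15 × (26/1784.6) ≈ 0.22.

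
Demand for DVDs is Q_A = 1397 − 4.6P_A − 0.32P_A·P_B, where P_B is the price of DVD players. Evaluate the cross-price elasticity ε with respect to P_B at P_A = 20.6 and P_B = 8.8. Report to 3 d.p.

-0.047

At P_A = 20.6 and P_B = 8.8: Q_A = 1244.230.
∂Q_A/∂P_B = -0.32P_A = -0.32(20.6) = -6.5920.
ε = (∂Q_A/∂P_B)(P_B/Q_A) = -6.5920 × (8.8/1244.230) ≈ -0.047.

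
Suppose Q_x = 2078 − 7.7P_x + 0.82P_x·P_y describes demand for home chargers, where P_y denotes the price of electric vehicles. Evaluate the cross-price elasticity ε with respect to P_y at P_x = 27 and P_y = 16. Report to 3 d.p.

0.159

At P_x = 27 and P_y = 16: Q_x = 2224.34.
∂Q_x/∂P_y = 0.82P_x = 0.82(27) = 22.1400.
ε = (∂Q_x/∂P_y)(P_y/Q_x) = 22.1400 × (16/2224.34) ≈ 0.159.
ε > 0: substitutes.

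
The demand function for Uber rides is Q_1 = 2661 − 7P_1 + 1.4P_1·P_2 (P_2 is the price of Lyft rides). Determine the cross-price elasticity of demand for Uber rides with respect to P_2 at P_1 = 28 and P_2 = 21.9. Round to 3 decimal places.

At P_1 = 28 and P_2 = 21.9: Q_1 = 3323.48.
∂Q_1/∂P_2 = 1.4P_1 = 1.4(28) = 39.2000.
ε = (∂Q_1/∂P_2)(P_2/Q_1) = 39.2000 × (21.9/3323.48) ≈ 0.258.
ε > 0: substitutes.

0.258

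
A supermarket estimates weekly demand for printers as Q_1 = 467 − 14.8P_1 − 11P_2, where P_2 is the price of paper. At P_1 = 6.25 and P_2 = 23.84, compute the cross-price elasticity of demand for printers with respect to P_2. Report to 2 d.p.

-2.34

At P_1 = 6.25 and P_2 = 23.84: Q_1 = 112.26.
∂Q_1/∂P_2 = -11.
ε = (∂Q_1/∂P_2)(P_2/Q_1) = -11 × (23.84/112.26) ≈ -2.34.
Since ε < 0, printers and paper are complements.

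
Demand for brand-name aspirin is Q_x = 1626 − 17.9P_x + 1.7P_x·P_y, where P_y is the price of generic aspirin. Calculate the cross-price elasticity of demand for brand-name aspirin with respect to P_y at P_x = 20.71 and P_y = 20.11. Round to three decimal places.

At P_x = 20.71 and P_y = 20.11: Q_x = 1963.304.
∂Q_x/∂P_y = 1.7P_x = 1.7(20.71) = 35.2070.
ε = (∂Q_x/∂P_y)(P_y/Q_x) = 35.2070 × (20.11/1963.304) ≈ 0.361.

0.361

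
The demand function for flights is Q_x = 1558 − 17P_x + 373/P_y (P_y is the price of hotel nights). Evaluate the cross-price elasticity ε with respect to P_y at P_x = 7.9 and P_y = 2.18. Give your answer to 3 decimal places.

At P_x = 7.9 and P_y = 2.18: Q_x = 1594.801.
∂Q_x/∂P_y = −373/P_y² = -78.4867.
ε = (∂Q_x/∂P_y)(P_y/Q_x) = -78.4867 × (2.18/1594.801) ≈ -0.107.

-0.107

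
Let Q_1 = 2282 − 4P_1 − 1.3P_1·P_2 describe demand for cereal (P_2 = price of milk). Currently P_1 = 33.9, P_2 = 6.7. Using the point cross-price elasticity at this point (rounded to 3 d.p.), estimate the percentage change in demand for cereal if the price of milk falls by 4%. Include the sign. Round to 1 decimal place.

0.6%

At P_1 = 33.9, P_2 = 6.7: Q_1 = 1851.131.
∂Q_1/∂P_2 = -1.3P_1 = -44.0700.
ε = (∂Q_1/∂P_2)(P_2/Q_1) = -44.0700 × 6.7/1851.131 ≈ -0.160.
%ΔQ_1 ≈ ε × %ΔP_2 = -0.160 × (-4%) = 0.6%.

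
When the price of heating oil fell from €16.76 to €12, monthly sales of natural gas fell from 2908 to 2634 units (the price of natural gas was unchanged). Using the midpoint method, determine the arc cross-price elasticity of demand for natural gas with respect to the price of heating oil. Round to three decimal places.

ΔQ_A = 2634 − 2908 = -274; ΔP_B = 12 − 16.76 = -4.76.
Midpoints: Q̄_A = 2771.0, P̄_B = 14.38.
ε = (ΔQ_A/Q̄_A)/(ΔP_B/P̄_B) = (-274/2771.0)/(-4.76/14.38) ≈ 0.299.
ε > 0: natural gas and heating oil are substitutes.

0.299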